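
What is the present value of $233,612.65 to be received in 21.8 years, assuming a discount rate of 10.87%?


Present value formula: PV = FV / (1 + r)^t
PV = $233,612.65 / (1 + 0.1087)^21.8
PV = $233,612.65 / 9.483011
PV = $24,634.86

PV = FV / (1 + r)^t = $24,634.86


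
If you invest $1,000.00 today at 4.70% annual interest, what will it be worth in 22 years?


Future value formula: FV = PV × (1 + r)^t
FV = $1,000.00 × (1 + 0.047)^22
FV = $1,000.00 × 2.746800
FV = $2,746.80

FV = PV × (1 + r)^t = $2,746.80


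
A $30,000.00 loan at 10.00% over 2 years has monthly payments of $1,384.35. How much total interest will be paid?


Total paid over the life of the loan = PMT × n.
Total paid = $1,384.35 × 24 = $33,224.40
Total interest = total paid − principal = $33,224.40 − $30,000.00 = $3,224.40

Total interest = (PMT × n) - PV = $3,224.40


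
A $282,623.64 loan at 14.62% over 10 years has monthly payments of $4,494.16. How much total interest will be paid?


Total paid over the life of the loan = PMT × n.
Total paid = $4,494.16 × 120 = $539,299.20
Total interest = total paid − principal = $539,299.20 − $282,623.64 = $256,675.56

Total interest = (PMT × n) - PV = $256,675.56


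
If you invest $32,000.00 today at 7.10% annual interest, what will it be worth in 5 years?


Future value formula: FV = PV × (1 + r)^t
FV = $32,000.00 × (1 + 0.071)^5
FV = $32,000.00 × 1.409118
FV = $45,091.78

FV = PV × (1 + r)^t = $45,091.78


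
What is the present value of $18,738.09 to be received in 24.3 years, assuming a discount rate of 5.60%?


Present value formula: PV = FV / (1 + r)^t
PV = $18,738.09 / (1 + 0.056)^24.3
PV = $18,738.09 / 3.758661
PV = $4,985.31

PV = FV / (1 + r)^t = $4,985.31


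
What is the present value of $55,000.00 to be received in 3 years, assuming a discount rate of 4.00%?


Present value formula: PV = FV / (1 + r)^t
PV = $55,000.00 / (1 + 0.04)^3
PV = $55,000.00 / 1.124864
PV = $48,894.80

PV = FV / (1 + r)^t = $48,894.80


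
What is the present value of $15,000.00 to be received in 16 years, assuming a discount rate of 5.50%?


Present value formula: PV = FV / (1 + r)^t
PV = $15,000.00 / (1 + 0.055)^16
PV = $15,000.00 / 2.355263
PV = $6,368.72

PV = FV / (1 + r)^t = $6,368.72


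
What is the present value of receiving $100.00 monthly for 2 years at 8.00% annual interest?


Present value of an ordinary annuity: PV = PMT × (1 − (1 + r)^(−n)) / r
Monthly rate r = 0.08/12 ≈ 0.00666667, n = 24
PV = $100.00 × (1 − (1 + 0.08/12)^(−24)) / (0.08/12)
PV = $100.00 × 22.110544
PV = $2,211.05

PV = PMT × (1-(1+r)^(-n))/r = $2,211.05


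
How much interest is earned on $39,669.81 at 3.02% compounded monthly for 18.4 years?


Compound interest earned = final amount − principal.
A = P(1 + r/n)^(nt) = $39,669.81 × (1 + 0.0302/12)^(12 × 18.4) = $69,101.22
Interest = A − P = $69,101.22 − $39,669.81 = $29,431.41

Interest = A - P = $29,431.41


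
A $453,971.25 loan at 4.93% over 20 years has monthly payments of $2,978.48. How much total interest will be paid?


Total paid over the life of the loan = PMT × n.
Total paid = $2,978.48 × 240 = $714,835.20
Total interest = total paid − principal = $714,835.20 − $453,971.25 = $260,863.95

Total interest = (PMT × n) - PV = $260,863.95


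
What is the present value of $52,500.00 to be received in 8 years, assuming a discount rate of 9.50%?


Present value formula: PV = FV / (1 + r)^t
PV = $52,500.00 / (1 + 0.095)^8
PV = $52,500.00 / 2.066869
PV = $25,400.74

PV = FV / (1 + r)^t = $25,400.74


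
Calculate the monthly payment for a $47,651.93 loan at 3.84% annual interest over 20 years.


Loan payment formula: PMT = PV × r / (1 − (1 + r)^(−n))
Monthly rate r = 0.0384/12 = 0.0032, n = 240 months
Denominator: 1 − (1 + 0.0384/12)^(−240) = 0.535491
PMT = $47,651.93 × (0.0384/12) / 0.535491
PMT = $284.76 per month

PMT = PV × r / (1-(1+r)^(-n)) = $284.76/month


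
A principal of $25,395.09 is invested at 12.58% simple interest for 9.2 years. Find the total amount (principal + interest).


Total amount formula: A = P(1 + rt) = P + P·r·t
Interest: I = P × r × t = $25,395.09 × 0.1258 × 9.2 = $29,391.26
A = P + I = $25,395.09 + $29,391.26 = $54,786.35

A = P + I = P(1 + rt) = $54,786.35


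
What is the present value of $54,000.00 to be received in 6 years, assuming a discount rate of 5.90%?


Present value formula: PV = FV / (1 + r)^t
PV = $54,000.00 / (1 + 0.059)^6
PV = $54,000.00 / 1.4105087
PV = $38,284.06

PV = FV / (1 + r)^t = $38,284.06


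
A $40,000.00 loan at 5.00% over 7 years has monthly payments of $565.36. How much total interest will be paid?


Total paid over the life of the loan = PMT × n.
Total paid = $565.36 × 84 = $47,490.24
Total interest = total paid − principal = $47,490.24 − $40,000.00 = $7,490.24

Total interest = (PMT × n) - PV = $7,490.24


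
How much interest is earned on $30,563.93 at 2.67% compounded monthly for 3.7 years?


Compound interest earned = final amount − principal.
A = P(1 + r/n)^(nt) = $30,563.93 × (1 + 0.0267/12)^(12 × 3.7) = $33,733.82
Interest = A − P = $33,733.82 − $30,563.93 = $3,169.89

Interest = A - P = $3,169.89


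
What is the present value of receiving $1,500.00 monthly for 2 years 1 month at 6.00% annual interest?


Present value of an ordinary annuity: PV = PMT × (1 − (1 + r)^(−n)) / r
Monthly rate r = 0.06/12 = 0.005, n = 25
PV = $1,500.00 × (1 − (1 + 0.06/12)^(−25)) / (0.06/12)
PV = $1,500.00 × 23.445638
PV = $35,168.46

PV = PMT × (1-(1+r)^(-n))/r = $35,168.46


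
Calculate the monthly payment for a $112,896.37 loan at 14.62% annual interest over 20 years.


Loan payment formula: PMT = PV × r / (1 − (1 + r)^(−n))
Monthly rate r = 0.1462/12 ≈ 0.01218333, n = 240 months
Denominator: 1 − (1 + 0.1462/12)^(−240) = 0.945324
PMT = $112,896.37 × (0.1462/12) / 0.945324
PMT = $1,455.01 per month

PMT = PV × r / (1-(1+r)^(-n)) = $1,455.01/month


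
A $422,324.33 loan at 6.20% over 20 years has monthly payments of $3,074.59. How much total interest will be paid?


Total paid over the life of the loan = PMT × n.
Total paid = $3,074.59 × 240 = $737,901.60
Total interest = total paid − principal = $737,901.60 − $422,324.33 = $315,577.27

Total interest = (PMT × n) - PV = $315,577.27


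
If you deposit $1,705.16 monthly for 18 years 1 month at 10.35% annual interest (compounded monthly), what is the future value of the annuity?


Future value of an ordinary annuity: FV = PMT × ((1 + r)^n − 1) / r
Monthly rate r = 0.1035/12 = 0.008625, n = 217
FV = $1,705.16 × ((1 + 0.1035/12)^217 − 1) / (0.1035/12)
FV = $1,705.16 × 631.524888
FV = $1,076,850.98

FV = PMT × ((1+r)^n - 1)/r = $1,076,850.98


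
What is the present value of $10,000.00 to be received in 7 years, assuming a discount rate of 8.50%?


Present value formula: PV = FV / (1 + r)^t
PV = $10,000.00 / (1 + 0.085)^7
PV = $10,000.00 / 1.770142
PV = $5,649.26

PV = FV / (1 + r)^t = $5,649.26


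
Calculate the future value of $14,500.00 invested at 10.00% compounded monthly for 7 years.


Compound interest formula: A = P(1 + r/n)^(nt)
A = $14,500.00 × (1 + 0.1/12)^(12 × 7)
Growth factor: (1 + 0.1/12)^84 = 2.007920
A = $14,500.00 × 2.007920
A = $29,114.84

A = P(1 + r/n)^(nt) = $29,114.84


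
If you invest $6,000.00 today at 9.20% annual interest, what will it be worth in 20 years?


Future value formula: FV = PV × (1 + r)^t
FV = $6,000.00 × (1 + 0.092)^20
FV = $6,000.00 × 5.813702
FV = $34,882.21

FV = PV × (1 + r)^t = $34,882.21


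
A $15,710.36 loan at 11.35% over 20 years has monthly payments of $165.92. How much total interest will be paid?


Total paid over the life of the loan = PMT × n.
Total paid = $165.92 × 240 = $39,820.80
Total interest = total paid − principal = $39,820.80 − $15,710.36 = $24,110.44

Total interest = (PMT × n) - PV = $24,110.44


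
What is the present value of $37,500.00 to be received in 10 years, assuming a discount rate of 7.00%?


Present value formula: PV = FV / (1 + r)^t
PV = $37,500.00 / (1 + 0.07)^10
PV = $37,500.00 / 1.967151
PV = $19,063.10

PV = FV / (1 + r)^t = $19,063.10


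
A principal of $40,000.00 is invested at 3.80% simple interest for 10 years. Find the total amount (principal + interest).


Total amount formula: A = P(1 + rt) = P + P·r·t
Interest: I = P × r × t = $40,000.00 × 0.038 × 10 = $15,200.00
A = P + I = $40,000.00 + $15,200.00 = $55,200.00

A = P + I = P(1 + rt) = $55,200.00


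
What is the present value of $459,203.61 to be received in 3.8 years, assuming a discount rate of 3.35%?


Present value formula: PV = FV / (1 + r)^t
PV = $459,203.61 / (1 + 0.0335)^3.8
PV = $459,203.61 / 1.13339118
PV = $405,158.98

PV = FV / (1 + r)^t = $405,158.98


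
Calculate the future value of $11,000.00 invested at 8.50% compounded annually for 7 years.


Compound interest formula: A = P(1 + r/n)^(nt)
A = $11,000.00 × (1 + 0.085/1)^(1 × 7)
Growth factor: (1 + 0.085/1)^7 = 1.770142
A = $11,000.00 × 1.770142
A = $19,471.56

A = P(1 + r/n)^(nt) = $19,471.56


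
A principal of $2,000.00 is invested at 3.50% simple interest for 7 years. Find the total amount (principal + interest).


Total amount formula: A = P(1 + rt) = P + P·r·t
Interest: I = P × r × t = $2,000.00 × 0.035 × 7 = $490.00
A = P + I = $2,000.00 + $490.00 = $2,490.00

A = P + I = P(1 + rt) = $2,490.00


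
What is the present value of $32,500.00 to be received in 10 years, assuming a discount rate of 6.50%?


Present value formula: PV = FV / (1 + r)^t
PV = $32,500.00 / (1 + 0.065)^10
PV = $32,500.00 / 1.877137
PV = $17,313.60

PV = FV / (1 + r)^t = $17,313.60


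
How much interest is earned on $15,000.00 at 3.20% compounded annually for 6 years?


Compound interest earned = final amount − principal.
A = P(1 + r/n)^(nt) = $15,000.00 × (1 + 0.032/1)^(1 × 6) = $18,120.47
Interest = A − P = $18,120.47 − $15,000.00 = $3,120.47

Interest = A - P = $3,120.47


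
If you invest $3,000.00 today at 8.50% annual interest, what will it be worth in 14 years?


Future value formula: FV = PV × (1 + r)^t
FV = $3,000.00 × (1 + 0.085)^14
FV = $3,000.00 × 3.133404
FV = $9,400.21

FV = PV × (1 + r)^t = $9,400.21


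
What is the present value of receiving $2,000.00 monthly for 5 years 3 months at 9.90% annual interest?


Present value of an ordinary annuity: PV = PMT × (1 − (1 + r)^(−n)) / r
Monthly rate r = 0.099/12 = 0.00825, n = 63
PV = $2,000.00 × (1 − (1 + 0.099/12)^(−63)) / (0.099/12)
PV = $2,000.00 × 48.977148
PV = $97,954.30

PV = PMT × (1-(1+r)^(-n))/r = $97,954.30


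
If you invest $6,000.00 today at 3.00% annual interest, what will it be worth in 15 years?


Future value formula: FV = PV × (1 + r)^t
FV = $6,000.00 × (1 + 0.03)^15
FV = $6,000.00 × 1.557967
FV = $9,347.80

FV = PV × (1 + r)^t = $9,347.80


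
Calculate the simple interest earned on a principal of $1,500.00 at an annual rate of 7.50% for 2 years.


Simple interest formula: I = P × r × t
I = $1,500.00 × 0.075 × 2
I = $225.00

I = P × r × t = $225.00


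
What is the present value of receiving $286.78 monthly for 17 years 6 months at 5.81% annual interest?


Present value of an ordinary annuity: PV = PMT × (1 − (1 + r)^(−n)) / r
Monthly rate r = 0.0581/12 ≈ 0.00484167, n = 210
PV = $286.78 × (1 − (1 + 0.0581/12)^(−210)) / (0.0581/12)
PV = $286.78 × 131.637014
PV = $37,750.86

PV = PMT × (1-(1+r)^(-n))/r = $37,750.86


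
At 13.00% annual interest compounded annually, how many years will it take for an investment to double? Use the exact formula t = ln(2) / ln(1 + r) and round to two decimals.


Doubling condition: (1 + r)^t = 2
Take ln of both sides: t × ln(1 + r) = ln(2)
t = ln(2) / ln(1 + r)
t = 0.693147 / 0.122218
t = 5.67

t = ln(2) / ln(1 + r) = 5.67 years


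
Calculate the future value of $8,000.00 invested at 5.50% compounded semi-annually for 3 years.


Compound interest formula: A = P(1 + r/n)^(nt)
A = $8,000.00 × (1 + 0.055/2)^(2 × 3)
Growth factor: (1 + 0.055/2)^6 = 1.1767684
A = $8,000.00 × 1.1767684
A = $9,414.15

A = P(1 + r/n)^(nt) = $9,414.15


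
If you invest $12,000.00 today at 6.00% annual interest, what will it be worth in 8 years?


Future value formula: FV = PV × (1 + r)^t
FV = $12,000.00 × (1 + 0.06)^8
FV = $12,000.00 × 1.593848
FV = $19,126.18

FV = PV × (1 + r)^t = $19,126.18


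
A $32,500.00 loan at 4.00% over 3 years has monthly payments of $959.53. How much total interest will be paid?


Total paid over the life of the loan = PMT × n.
Total paid = $959.53 × 36 = $34,543.08
Total interest = total paid − principal = $34,543.08 − $32,500.00 = $2,043.08

Total interest = (PMT × n) - PV = $2,043.08


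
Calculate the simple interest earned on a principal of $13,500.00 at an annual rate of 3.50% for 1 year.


Simple interest formula: I = P × r × t
I = $13,500.00 × 0.035 × 1
I = $472.50

I = P × r × t = $472.50


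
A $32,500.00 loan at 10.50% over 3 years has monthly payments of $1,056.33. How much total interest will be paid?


Total paid over the life of the loan = PMT × n.
Total paid = $1,056.33 × 36 = $38,027.88
Total interest = total paid − principal = $38,027.88 − $32,500.00 = $5,527.88

Total interest = (PMT × n) - PV = $5,527.88


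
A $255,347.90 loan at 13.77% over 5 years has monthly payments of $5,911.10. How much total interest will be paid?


Total paid over the life of the loan = PMT × n.
Total paid = $5,911.10 × 60 = $354,666.00
Total interest = total paid − principal = $354,666.00 − $255,347.90 = $99,318.10

Total interest = (PMT × n) - PV = $99,318.10


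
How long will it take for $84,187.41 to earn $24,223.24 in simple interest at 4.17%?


Rearrange the simple interest formula for t:
I = P × r × t  ⇒  t = I / (P × r)
t = $24,223.24 / ($84,187.41 × 0.0417)
t = 6.9

t = I/(P×r) = 6.9 years


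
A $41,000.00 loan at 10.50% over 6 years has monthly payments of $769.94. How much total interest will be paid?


Total paid over the life of the loan = PMT × n.
Total paid = $769.94 × 72 = $55,435.68
Total interest = total paid − principal = $55,435.68 − $41,000.00 = $14,435.68

Total interest = (PMT × n) - PV = $14,435.68


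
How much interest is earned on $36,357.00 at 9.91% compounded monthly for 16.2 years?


Compound interest earned = final amount − principal.
A = P(1 + r/n)^(nt) = $36,357.00 × (1 + 0.0991/12)^(12 × 16.2) = $179,866.33
Interest = A − P = $179,866.33 − $36,357.00 = $143,509.33

Interest = A - P = $143,509.33


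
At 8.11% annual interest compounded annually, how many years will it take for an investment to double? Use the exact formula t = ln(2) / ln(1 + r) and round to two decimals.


Doubling condition: (1 + r)^t = 2
Take ln of both sides: t × ln(1 + r) = ln(2)
t = ln(2) / ln(1 + r)
t = 0.693147 / 0.077979
t = 8.89

t = ln(2) / ln(1 + r) = 8.89 years


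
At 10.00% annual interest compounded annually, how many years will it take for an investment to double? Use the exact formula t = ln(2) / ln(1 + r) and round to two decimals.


Doubling condition: (1 + r)^t = 2
Take ln of both sides: t × ln(1 + r) = ln(2)
t = ln(2) / ln(1 + r)
t = 0.693147 / 0.095310
t = 7.27

t = ln(2) / ln(1 + r) = 7.27 years


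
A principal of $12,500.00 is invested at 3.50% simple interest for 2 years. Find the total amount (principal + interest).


Total amount formula: A = P(1 + rt) = P + P·r·t
Interest: I = P × r × t = $12,500.00 × 0.035 × 2 = $875.00
A = P + I = $12,500.00 + $875.00 = $13,375.00

A = P + I = P(1 + rt) = $13,375.00


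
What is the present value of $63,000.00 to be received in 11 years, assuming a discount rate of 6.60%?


Present value formula: PV = FV / (1 + r)^t
PV = $63,000.00 / (1 + 0.066)^11
PV = $63,000.00 / 2.019897
PV = $31,189.71

PV = FV / (1 + r)^t = $31,189.71


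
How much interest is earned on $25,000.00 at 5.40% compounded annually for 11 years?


Compound interest earned = final amount − principal.
A = P(1 + r/n)^(nt) = $25,000.00 × (1 + 0.054/1)^(1 × 11) = $44,584.79
Interest = A − P = $44,584.79 − $25,000.00 = $19,584.79

Interest = A - P = $19,584.79


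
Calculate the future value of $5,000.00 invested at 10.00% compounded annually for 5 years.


Compound interest formula: A = P(1 + r/n)^(nt)
A = $5,000.00 × (1 + 0.1/1)^(1 × 5)
Growth factor: (1 + 0.1/1)^5 = 1.610510
A = $5,000.00 × 1.610510
A = $8,052.55

A = P(1 + r/n)^(nt) = $8,052.55


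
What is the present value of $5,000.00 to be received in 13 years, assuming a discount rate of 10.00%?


Present value formula: PV = FV / (1 + r)^t
PV = $5,000.00 / (1 + 0.1)^13
PV = $5,000.00 / 3.452271
PV = $1,448.32

PV = FV / (1 + r)^t = $1,448.32


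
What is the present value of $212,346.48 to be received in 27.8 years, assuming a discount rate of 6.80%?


Present value formula: PV = FV / (1 + r)^t
PV = $212,346.48 / (1 + 0.068)^27.8
PV = $212,346.48 / 6.227028
PV = $34,100.77

PV = FV / (1 + r)^t = $34,100.77


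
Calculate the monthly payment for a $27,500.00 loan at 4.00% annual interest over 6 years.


Loan payment formula: PMT = PV × r / (1 − (1 + r)^(−n))
Monthly rate r = 0.04/12 ≈ 0.00333333, n = 72 months
Denominator: 1 − (1 + 0.04/12)^(−72) = 0.213058
PMT = $27,500.00 × (0.04/12) / 0.213058
PMT = $430.24 per month

PMT = PV × r / (1-(1+r)^(-n)) = $430.24/month


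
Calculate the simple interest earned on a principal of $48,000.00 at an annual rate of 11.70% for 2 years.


Simple interest formula: I = P × r × t
I = $48,000.00 × 0.117 × 2
I = $11,232.00

I = P × r × t = $11,232.00


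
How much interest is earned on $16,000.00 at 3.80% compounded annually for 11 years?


Compound interest earned = final amount − principal.
A = P(1 + r/n)^(nt) = $16,000.00 × (1 + 0.038/1)^(1 × 11) = $24,115.20
Interest = A − P = $24,115.20 − $16,000.00 = $8,115.20

Interest = A - P = $8,115.20


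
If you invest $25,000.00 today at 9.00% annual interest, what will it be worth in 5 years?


Future value formula: FV = PV × (1 + r)^t
FV = $25,000.00 × (1 + 0.09)^5
FV = $25,000.00 × 1.538624
FV = $38,465.60

FV = PV × (1 + r)^t = $38,465.60


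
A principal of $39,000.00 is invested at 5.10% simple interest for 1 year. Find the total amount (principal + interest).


Total amount formula: A = P(1 + rt) = P + P·r·t
Interest: I = P × r × t = $39,000.00 × 0.051 × 1 = $1,989.00
A = P + I = $39,000.00 + $1,989.00 = $40,989.00

A = P + I = P(1 + rt) = $40,989.00


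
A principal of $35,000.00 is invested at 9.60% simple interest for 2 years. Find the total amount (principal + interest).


Total amount formula: A = P(1 + rt) = P + P·r·t
Interest: I = P × r × t = $35,000.00 × 0.096 × 2 = $6,720.00
A = P + I = $35,000.00 + $6,720.00 = $41,720.00

A = P + I = P(1 + rt) = $41,720.00


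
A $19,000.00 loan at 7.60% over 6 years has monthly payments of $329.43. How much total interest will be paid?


Total paid over the life of the loan = PMT × n.
Total paid = $329.43 × 72 = $23,718.96
Total interest = total paid − principal = $23,718.96 − $19,000.00 = $4,718.96

Total interest = (PMT × n) - PV = $4,718.96


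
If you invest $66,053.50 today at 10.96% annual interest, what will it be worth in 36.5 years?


Future value formula: FV = PV × (1 + r)^t
FV = $66,053.50 × (1 + 0.1096)^36.5
FV = $66,053.50 × 44.5220706
FV = $2,940,838.59

FV = PV × (1 + r)^t = $2,940,838.59


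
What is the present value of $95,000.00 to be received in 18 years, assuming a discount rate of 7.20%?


Present value formula: PV = FV / (1 + r)^t
PV = $95,000.00 / (1 + 0.072)^18
PV = $95,000.00 / 3.495474
PV = $27,178.00

PV = FV / (1 + r)^t = $27,178.00


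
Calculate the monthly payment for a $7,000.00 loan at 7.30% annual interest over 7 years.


Loan payment formula: PMT = PV × r / (1 − (1 + r)^(−n))
Monthly rate r = 0.073/12 ≈ 0.00608333, n = 84 months
Denominator: 1 − (1 + 0.073/12)^(−84) = 0.399175
PMT = $7,000.00 × (0.073/12) / 0.399175
PMT = $106.68 per month

PMT = PV × r / (1-(1+r)^(-n)) = $106.68/month


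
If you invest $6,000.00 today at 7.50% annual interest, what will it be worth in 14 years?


Future value formula: FV = PV × (1 + r)^t
FV = $6,000.00 × (1 + 0.075)^14
FV = $6,000.00 × 2.752444
FV = $16,514.66

FV = PV × (1 + r)^t = $16,514.66


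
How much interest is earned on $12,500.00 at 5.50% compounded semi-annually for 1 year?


Compound interest earned = final amount − principal.
A = P(1 + r/n)^(nt) = $12,500.00 × (1 + 0.055/2)^(2 × 1) = $13,196.95
Interest = A − P = $13,196.95 − $12,500.00 = $696.95

Interest = A - P = $696.95


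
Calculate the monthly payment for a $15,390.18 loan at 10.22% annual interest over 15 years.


Loan payment formula: PMT = PV × r / (1 − (1 + r)^(−n))
Monthly rate r = 0.1022/12 ≈ 0.00851667, n = 180 months
Denominator: 1 − (1 + 0.1022/12)^(−180) = 0.782707
PMT = $15,390.18 × (0.1022/12) / 0.782707
PMT = $167.46 per month

PMT = PV × r / (1-(1+r)^(-n)) = $167.46/month


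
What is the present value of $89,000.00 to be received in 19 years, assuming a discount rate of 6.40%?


Present value formula: PV = FV / (1 + r)^t
PV = $89,000.00 / (1 + 0.064)^19
PV = $89,000.00 / 3.250057
PV = $27,384.14

PV = FV / (1 + r)^t = $27,384.14


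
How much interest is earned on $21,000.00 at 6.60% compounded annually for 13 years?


Compound interest earned = final amount − principal.
A = P(1 + r/n)^(nt) = $21,000.00 × (1 + 0.066/1)^(1 × 13) = $48,201.77
Interest = A − P = $48,201.77 − $21,000.00 = $27,201.77

Interest = A - P = $27,201.77


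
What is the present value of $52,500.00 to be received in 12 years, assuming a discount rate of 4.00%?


Present value formula: PV = FV / (1 + r)^t
PV = $52,500.00 / (1 + 0.04)^12
PV = $52,500.00 / 1.601032
PV = $32,791.35

PV = FV / (1 + r)^t = $32,791.35


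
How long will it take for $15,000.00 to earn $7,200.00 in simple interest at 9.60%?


Rearrange the simple interest formula for t:
I = P × r × t  ⇒  t = I / (P × r)
t = $7,200.00 / ($15,000.00 × 0.096)
t = 5

t = I/(P×r) = 5 years


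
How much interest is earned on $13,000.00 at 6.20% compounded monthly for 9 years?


Compound interest earned = final amount − principal.
A = P(1 + r/n)^(nt) = $13,000.00 × (1 + 0.062/12)^(12 × 9) = $22,680.67
Interest = A − P = $22,680.67 − $13,000.00 = $9,680.67

Interest = A - P = $9,680.67


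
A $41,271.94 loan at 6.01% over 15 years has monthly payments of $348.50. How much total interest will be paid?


Total paid over the life of the loan = PMT × n.
Total paid = $348.50 × 180 = $62,730.00
Total interest = total paid − principal = $62,730.00 − $41,271.94 = $21,458.06

Total interest = (PMT × n) - PV = $21,458.06


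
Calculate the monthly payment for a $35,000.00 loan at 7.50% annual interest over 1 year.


Loan payment formula: PMT = PV × r / (1 − (1 + r)^(−n))
Monthly rate r = 0.075/12 = 0.00625, n = 12 months
Denominator: 1 − (1 + 0.075/12)^(−12) = 0.072040
PMT = $35,000.00 × (0.075/12) / 0.072040
PMT = $3,036.51 per month

PMT = PV × r / (1-(1+r)^(-n)) = $3,036.51/month


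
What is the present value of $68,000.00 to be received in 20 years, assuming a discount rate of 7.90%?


Present value formula: PV = FV / (1 + r)^t
PV = $68,000.00 / (1 + 0.079)^20
PV = $68,000.00 / 4.5753982
PV = $14,862.09

PV = FV / (1 + r)^t = $14,862.09


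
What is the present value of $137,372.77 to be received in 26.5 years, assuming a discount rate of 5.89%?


Present value formula: PV = FV / (1 + r)^t
PV = $137,372.77 / (1 + 0.0589)^26.5
PV = $137,372.77 / 4.556760
PV = $30,147.03

PV = FV / (1 + r)^t = $30,147.03


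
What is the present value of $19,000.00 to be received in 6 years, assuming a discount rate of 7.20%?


Present value formula: PV = FV / (1 + r)^t
PV = $19,000.00 / (1 + 0.072)^6
PV = $19,000.00 / 1.517640
PV = $12,519.44

PV = FV / (1 + r)^t = $12,519.44


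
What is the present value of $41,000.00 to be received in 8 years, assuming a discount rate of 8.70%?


Present value formula: PV = FV / (1 + r)^t
PV = $41,000.00 / (1 + 0.087)^8
PV = $41,000.00 / 1.949110
PV = $21,035.24

PV = FV / (1 + r)^t = $21,035.24


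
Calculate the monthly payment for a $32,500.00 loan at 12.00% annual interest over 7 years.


Loan payment formula: PMT = PV × r / (1 − (1 + r)^(−n))
Monthly rate r = 0.12/12 = 0.01, n = 84 months
Denominator: 1 − (1 + 0.12/12)^(−84) = 0.566485
PMT = $32,500.00 × (0.12/12) / 0.566485
PMT = $573.71 per month

PMT = PV × r / (1-(1+r)^(-n)) = $573.71/month


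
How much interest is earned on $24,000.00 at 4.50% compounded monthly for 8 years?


Compound interest earned = final amount − principal.
A = P(1 + r/n)^(nt) = $24,000.00 × (1 + 0.045/12)^(12 × 8) = $34,376.75
Interest = A − P = $34,376.75 − $24,000.00 = $10,376.75

Interest = A - P = $10,376.75


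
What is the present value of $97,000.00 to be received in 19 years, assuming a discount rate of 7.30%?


Present value formula: PV = FV / (1 + r)^t
PV = $97,000.00 / (1 + 0.073)^19
PV = $97,000.00 / 3.814123
PV = $25,431.80

PV = FV / (1 + r)^t = $25,431.80


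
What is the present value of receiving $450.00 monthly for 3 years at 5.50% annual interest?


Present value of an ordinary annuity: PV = PMT × (1 − (1 + r)^(−n)) / r
Monthly rate r = 0.055/12 ≈ 0.00458333, n = 36
PV = $450.00 × (1 − (1 + 0.055/12)^(−36)) / (0.055/12)
PV = $450.00 × 33.117077
PV = $14,902.68

PV = PMT × (1-(1+r)^(-n))/r = $14,902.68


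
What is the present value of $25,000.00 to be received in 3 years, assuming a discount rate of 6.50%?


Present value formula: PV = FV / (1 + r)^t
PV = $25,000.00 / (1 + 0.065)^3
PV = $25,000.00 / 1.2079496
PV = $20,696.23

PV = FV / (1 + r)^t = $20,696.23


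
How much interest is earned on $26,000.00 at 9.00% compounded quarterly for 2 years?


Compound interest earned = final amount − principal.
A = P(1 + r/n)^(nt) = $26,000.00 × (1 + 0.09/4)^(4 × 2) = $31,065.61
Interest = A − P = $31,065.61 − $26,000.00 = $5,065.61

Interest = A - P = $5,065.61


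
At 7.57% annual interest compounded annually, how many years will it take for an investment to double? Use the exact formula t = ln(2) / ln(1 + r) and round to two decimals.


Doubling condition: (1 + r)^t = 2
Take ln of both sides: t × ln(1 + r) = ln(2)
t = ln(2) / ln(1 + r)
t = 0.693147 / 0.072972
t = 9.50

t = ln(2) / ln(1 + r) = 9.50 years


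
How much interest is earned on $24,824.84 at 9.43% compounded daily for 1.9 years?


Compound interest earned = final amount − principal.
A = P(1 + r/n)^(nt) = $24,824.84 × (1 + 0.0943/365)^(365 × 1.9) = $29,695.38
Interest = A − P = $29,695.38 − $24,824.84 = $4,870.54

Interest = A - P = $4,870.54


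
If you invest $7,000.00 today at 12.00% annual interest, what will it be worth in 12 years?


Future value formula: FV = PV × (1 + r)^t
FV = $7,000.00 × (1 + 0.12)^12
FV = $7,000.00 × 3.895976
FV = $27,271.83

FV = PV × (1 + r)^t = $27,271.83


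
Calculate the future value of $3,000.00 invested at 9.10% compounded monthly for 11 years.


Compound interest formula: A = P(1 + r/n)^(nt)
A = $3,000.00 × (1 + 0.091/12)^(12 × 11)
Growth factor: (1 + 0.091/12)^132 = 2.7107453
A = $3,000.00 × 2.7107453
A = $8,132.24

A = P(1 + r/n)^(nt) = $8,132.24


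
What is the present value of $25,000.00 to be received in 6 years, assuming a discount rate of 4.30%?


Present value formula: PV = FV / (1 + r)^t
PV = $25,000.00 / (1 + 0.043)^6
PV = $25,000.00 / 1.287377
PV = $19,419.33

PV = FV / (1 + r)^t = $19,419.33


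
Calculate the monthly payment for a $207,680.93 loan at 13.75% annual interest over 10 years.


Loan payment formula: PMT = PV × r / (1 − (1 + r)^(−n))
Monthly rate r = 0.1375/12 ≈ 0.01145833, n = 120 months
Denominator: 1 − (1 + 0.1375/12)^(−120) = 0.745176
PMT = $207,680.93 × (0.1375/12) / 0.745176
PMT = $3,193.44 per month

PMT = PV × r / (1-(1+r)^(-n)) = $3,193.44/month


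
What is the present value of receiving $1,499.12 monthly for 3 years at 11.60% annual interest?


Present value of an ordinary annuity: PV = PMT × (1 − (1 + r)^(−n)) / r
Monthly rate r = 0.116/12 ≈ 0.00966667, n = 36
PV = $1,499.12 × (1 − (1 + 0.116/12)^(−36)) / (0.116/12)
PV = $1,499.12 × 30.281387
PV = $45,395.43

PV = PMT × (1-(1+r)^(-n))/r = $45,395.43


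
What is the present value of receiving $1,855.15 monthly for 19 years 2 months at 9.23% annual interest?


Present value of an ordinary annuity: PV = PMT × (1 − (1 + r)^(−n)) / r
Monthly rate r = 0.0923/12 ≈ 0.00769167, n = 230
PV = $1,855.15 × (1 − (1 + 0.0923/12)^(−230)) / (0.0923/12)
PV = $1,855.15 × 107.694846
PV = $199,790.09

PV = PMT × (1-(1+r)^(-n))/r = $199,790.09


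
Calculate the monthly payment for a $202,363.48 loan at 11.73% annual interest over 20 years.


Loan payment formula: PMT = PV × r / (1 − (1 + r)^(−n))
Monthly rate r = 0.1173/12 = 0.009775, n = 240 months
Denominator: 1 − (1 + 0.1173/12)^(−240) = 0.903152
PMT = $202,363.48 × (0.1173/12) / 0.903152
PMT = $2,190.22 per month

PMT = PV × r / (1-(1+r)^(-n)) = $2,190.22/month


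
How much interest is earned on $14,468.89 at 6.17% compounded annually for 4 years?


Compound interest earned = final amount − principal.
A = P(1 + r/n)^(nt) = $14,468.89 × (1 + 0.0617/1)^(1 × 4) = $18,384.10
Interest = A − P = $18,384.10 − $14,468.89 = $3,915.21

Interest = A - P = $3,915.21


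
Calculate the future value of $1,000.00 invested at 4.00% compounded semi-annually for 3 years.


Compound interest formula: A = P(1 + r/n)^(nt)
A = $1,000.00 × (1 + 0.04/2)^(2 × 3)
Growth factor: (1 + 0.04/2)^6 = 1.126162
A = $1,000.00 × 1.126162
A = $1,126.16

A = P(1 + r/n)^(nt) = $1,126.16


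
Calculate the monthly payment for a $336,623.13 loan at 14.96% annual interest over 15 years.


Loan payment formula: PMT = PV × r / (1 − (1 + r)^(−n))
Monthly rate r = 0.1496/12 ≈ 0.01246667, n = 180 months
Denominator: 1 − (1 + 0.1496/12)^(−180) = 0.8924853
PMT = $336,623.13 × (0.1496/12) / 0.8924853
PMT = $4,702.11 per month

PMT = PV × r / (1-(1+r)^(-n)) = $4,702.11/month


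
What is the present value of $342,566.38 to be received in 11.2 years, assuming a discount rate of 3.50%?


Present value formula: PV = FV / (1 + r)^t
PV = $342,566.38 / (1 + 0.035)^11.2
PV = $342,566.38 / 1.47004936
PV = $233,030.53

PV = FV / (1 + r)^t = $233,030.53


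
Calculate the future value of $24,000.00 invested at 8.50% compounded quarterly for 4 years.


Compound interest formula: A = P(1 + r/n)^(nt)
A = $24,000.00 × (1 + 0.085/4)^(4 × 4)
Growth factor: (1 + 0.085/4)^16 = 1.399952
A = $24,000.00 × 1.399952
A = $33,598.85

A = P(1 + r/n)^(nt) = $33,598.85


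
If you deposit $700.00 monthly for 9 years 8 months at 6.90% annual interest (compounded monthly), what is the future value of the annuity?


Future value of an ordinary annuity: FV = PMT × ((1 + r)^n − 1) / r
Monthly rate r = 0.069/12 = 0.00575, n = 116
FV = $700.00 × ((1 + 0.069/12)^116 − 1) / (0.069/12)
FV = $700.00 × 164.289555
FV = $115,002.69

FV = PMT × ((1+r)^n - 1)/r = $115,002.69


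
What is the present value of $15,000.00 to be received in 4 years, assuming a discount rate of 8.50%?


Present value formula: PV = FV / (1 + r)^t
PV = $15,000.00 / (1 + 0.085)^4
PV = $15,000.00 / 1.385859
PV = $10,823.61

PV = FV / (1 + r)^t = $10,823.61


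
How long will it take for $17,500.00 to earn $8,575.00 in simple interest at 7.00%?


Rearrange the simple interest formula for t:
I = P × r × t  ⇒  t = I / (P × r)
t = $8,575.00 / ($17,500.00 × 0.07)
t = 7

t = I/(P×r) = 7 years


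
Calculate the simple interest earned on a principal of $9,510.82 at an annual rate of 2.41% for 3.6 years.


Simple interest formula: I = P × r × t
I = $9,510.82 × 0.0241 × 3.6
I = $825.16

I = P × r × t = $825.16


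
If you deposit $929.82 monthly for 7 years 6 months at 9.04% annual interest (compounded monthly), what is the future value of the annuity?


Future value of an ordinary annuity: FV = PMT × ((1 + r)^n − 1) / r
Monthly rate r = 0.0904/12 ≈ 0.00753333, n = 90
FV = $929.82 × ((1 + 0.0904/12)^90 − 1) / (0.0904/12)
FV = $929.82 × 128.088661
FV = $119,099.40

FV = PMT × ((1+r)^n - 1)/r = $119,099.40


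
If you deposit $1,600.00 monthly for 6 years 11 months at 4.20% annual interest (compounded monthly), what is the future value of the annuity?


Future value of an ordinary annuity: FV = PMT × ((1 + r)^n − 1) / r
Monthly rate r = 0.042/12 = 0.0035, n = 83
FV = $1,600.00 × ((1 + 0.042/12)^83 − 1) / (0.042/12)
FV = $1,600.00 × 96.119393
FV = $153,791.03

FV = PMT × ((1+r)^n - 1)/r = $153,791.03


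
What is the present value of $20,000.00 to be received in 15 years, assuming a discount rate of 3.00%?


Present value formula: PV = FV / (1 + r)^t
PV = $20,000.00 / (1 + 0.03)^15
PV = $20,000.00 / 1.557967
PV = $12,837.24

PV = FV / (1 + r)^t = $12,837.24


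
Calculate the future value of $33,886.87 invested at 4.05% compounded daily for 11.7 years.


Compound interest formula: A = P(1 + r/n)^(nt)
A = $33,886.87 × (1 + 0.0405/365)^(365 × 11.7)
Growth factor: (1 + 0.0405/365)^4270.5 = 1.6061238
A = $33,886.87 × 1.6061238
A = $54,426.51

A = P(1 + r/n)^(nt) = $54,426.51


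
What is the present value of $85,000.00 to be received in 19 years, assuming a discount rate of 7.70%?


Present value formula: PV = FV / (1 + r)^t
PV = $85,000.00 / (1 + 0.077)^19
PV = $85,000.00 / 4.0935336
PV = $20,764.46

PV = FV / (1 + r)^t = $20,764.46


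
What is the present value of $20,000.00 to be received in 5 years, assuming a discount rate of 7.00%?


Present value formula: PV = FV / (1 + r)^t
PV = $20,000.00 / (1 + 0.07)^5
PV = $20,000.00 / 1.402552
PV = $14,259.72

PV = FV / (1 + r)^t = $14,259.72


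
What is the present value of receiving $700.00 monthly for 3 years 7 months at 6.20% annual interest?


Present value of an ordinary annuity: PV = PMT × (1 − (1 + r)^(−n)) / r
Monthly rate r = 0.062/12 ≈ 0.00516667, n = 43
PV = $700.00 × (1 − (1 + 0.062/12)^(−43)) / (0.062/12)
PV = $700.00 × 38.469670
PV = $26,928.77

PV = PMT × (1-(1+r)^(-n))/r = $26,928.77


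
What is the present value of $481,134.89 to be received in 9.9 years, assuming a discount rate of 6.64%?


Present value formula: PV = FV / (1 + r)^t
PV = $481,134.89 / (1 + 0.0664)^9.9
PV = $481,134.89 / 1.88977174
PV = $254,599.47

PV = FV / (1 + r)^t = $254,599.47


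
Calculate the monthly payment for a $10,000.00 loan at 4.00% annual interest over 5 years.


Loan payment formula: PMT = PV × r / (1 − (1 + r)^(−n))
Monthly rate r = 0.04/12 ≈ 0.00333333, n = 60 months
Denominator: 1 − (1 + 0.04/12)^(−60) = 0.180997
PMT = $10,000.00 × (0.04/12) / 0.180997
PMT = $184.17 per month

PMT = PV × r / (1-(1+r)^(-n)) = $184.17/month


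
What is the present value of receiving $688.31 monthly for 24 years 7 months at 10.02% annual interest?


Present value of an ordinary annuity: PV = PMT × (1 − (1 + r)^(−n)) / r
Monthly rate r = 0.1002/12 = 0.00835, n = 295
PV = $688.31 × (1 − (1 + 0.1002/12)^(−295)) / (0.1002/12)
PV = $688.31 × 109.457110
PV = $75,340.42

PV = PMT × (1-(1+r)^(-n))/r = $75,340.42


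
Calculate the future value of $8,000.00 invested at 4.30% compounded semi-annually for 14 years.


Compound interest formula: A = P(1 + r/n)^(nt)
A = $8,000.00 × (1 + 0.043/2)^(2 × 14)
Growth factor: (1 + 0.043/2)^28 = 1.814155
A = $8,000.00 × 1.814155
A = $14,513.24

A = P(1 + r/n)^(nt) = $14,513.24


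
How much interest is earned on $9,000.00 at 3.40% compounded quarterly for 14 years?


Compound interest earned = final amount − principal.
A = P(1 + r/n)^(nt) = $9,000.00 × (1 + 0.034/4)^(4 × 14) = $14,457.50
Interest = A − P = $14,457.50 − $9,000.00 = $5,457.50

Interest = A - P = $5,457.50


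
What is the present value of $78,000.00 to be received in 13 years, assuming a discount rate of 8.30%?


Present value formula: PV = FV / (1 + r)^t
PV = $78,000.00 / (1 + 0.083)^13
PV = $78,000.00 / 2.819486
PV = $27,664.62

PV = FV / (1 + r)^t = $27,664.62


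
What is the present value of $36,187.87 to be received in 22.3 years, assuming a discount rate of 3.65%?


Present value formula: PV = FV / (1 + r)^t
PV = $36,187.87 / (1 + 0.0365)^22.3
PV = $36,187.87 / 2.224311
PV = $16,269.25

PV = FV / (1 + r)^t = $16,269.25


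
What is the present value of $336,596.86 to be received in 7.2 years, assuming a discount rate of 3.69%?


Present value formula: PV = FV / (1 + r)^t
PV = $336,596.86 / (1 + 0.0369)^7.2
PV = $336,596.86 / 1.2980921
PV = $259,301.22

PV = FV / (1 + r)^t = $259,301.22


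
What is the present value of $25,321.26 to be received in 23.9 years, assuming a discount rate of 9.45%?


Present value formula: PV = FV / (1 + r)^t
PV = $25,321.26 / (1 + 0.0945)^23.9
PV = $25,321.26 / 8.654795
PV = $2,925.69

PV = FV / (1 + r)^t = $2,925.69


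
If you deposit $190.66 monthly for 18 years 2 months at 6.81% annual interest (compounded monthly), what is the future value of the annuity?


Future value of an ordinary annuity: FV = PMT × ((1 + r)^n − 1) / r
Monthly rate r = 0.0681/12 = 0.005675, n = 218
FV = $190.66 × ((1 + 0.0681/12)^218 − 1) / (0.0681/12)
FV = $190.66 × 428.854537
FV = $81,765.41

FV = PMT × ((1+r)^n - 1)/r = $81,765.41


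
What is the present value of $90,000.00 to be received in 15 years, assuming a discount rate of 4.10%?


Present value formula: PV = FV / (1 + r)^t
PV = $90,000.00 / (1 + 0.041)^15
PV = $90,000.00 / 1.8270942
PV = $49,258.54

PV = FV / (1 + r)^t = $49,258.54


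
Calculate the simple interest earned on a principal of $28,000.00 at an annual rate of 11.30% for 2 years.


Simple interest formula: I = P × r × t
I = $28,000.00 × 0.113 × 2
I = $6,328.00

I = P × r × t = $6,328.00


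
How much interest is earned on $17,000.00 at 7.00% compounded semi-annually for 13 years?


Compound interest earned = final amount − principal.
A = P(1 + r/n)^(nt) = $17,000.00 × (1 + 0.07/2)^(2 × 13) = $41,581.30
Interest = A − P = $41,581.30 − $17,000.00 = $24,581.30

Interest = A - P = $24,581.30


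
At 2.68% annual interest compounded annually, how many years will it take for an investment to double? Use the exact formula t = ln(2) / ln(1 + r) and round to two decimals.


Doubling condition: (1 + r)^t = 2
Take ln of both sides: t × ln(1 + r) = ln(2)
t = ln(2) / ln(1 + r)
t = 0.693147 / 0.026447
t = 26.21

t = ln(2) / ln(1 + r) = 26.21 years


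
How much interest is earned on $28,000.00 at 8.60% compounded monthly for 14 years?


Compound interest earned = final amount − principal.
A = P(1 + r/n)^(nt) = $28,000.00 × (1 + 0.086/12)^(12 × 14) = $92,935.96
Interest = A − P = $92,935.96 − $28,000.00 = $64,935.96

Interest = A - P = $64,935.96


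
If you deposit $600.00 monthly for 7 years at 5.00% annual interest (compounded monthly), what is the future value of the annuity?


Future value of an ordinary annuity: FV = PMT × ((1 + r)^n − 1) / r
Monthly rate r = 0.05/12 ≈ 0.00416667, n = 84
FV = $600.00 × ((1 + 0.05/12)^84 − 1) / (0.05/12)
FV = $600.00 × 100.328653
FV = $60,197.19

FV = PMT × ((1+r)^n - 1)/r = $60,197.19


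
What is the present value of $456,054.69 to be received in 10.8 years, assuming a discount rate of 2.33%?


Present value formula: PV = FV / (1 + r)^t
PV = $456,054.69 / (1 + 0.0233)^10.8
PV = $456,054.69 / 1.2824254
PV = $355,618.88

PV = FV / (1 + r)^t = $355,618.88
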